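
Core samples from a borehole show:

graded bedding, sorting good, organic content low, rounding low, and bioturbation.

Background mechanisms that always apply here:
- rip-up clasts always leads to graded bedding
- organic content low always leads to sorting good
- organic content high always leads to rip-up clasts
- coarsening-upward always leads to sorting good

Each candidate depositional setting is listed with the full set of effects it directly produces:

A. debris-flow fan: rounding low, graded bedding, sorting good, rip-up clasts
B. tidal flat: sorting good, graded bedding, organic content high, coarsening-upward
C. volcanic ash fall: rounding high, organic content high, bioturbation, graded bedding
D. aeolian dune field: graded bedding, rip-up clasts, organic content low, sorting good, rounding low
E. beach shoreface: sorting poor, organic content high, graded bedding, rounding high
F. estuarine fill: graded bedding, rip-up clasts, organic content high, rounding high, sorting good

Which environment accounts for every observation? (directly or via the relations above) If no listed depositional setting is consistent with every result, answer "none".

Testing each hypothesis:
(A) debris-flow fan — does not account for organic content low, bioturbation
(B) tidal flat — graded bedding match; sorting good match; organic content low miss; rounding low miss; bioturbation miss
(C) volcanic ash fall — graded bedding match; sorting good miss; organic content low miss; rounding low miss; bioturbation match
(D) aeolian dune field — does not account for bioturbation
(E) beach shoreface — fails on sorting good, organic content low, rounding low, bioturbation (predicts sorting poor, not sorting good; predicts organic content high, not organic content low; predicts rounding high, not rounding low)
(F) estuarine fill — fails on organic content low, rounding low, bioturbation (predicts organic content high, not organic content low; predicts rounding high, not rounding low)
None of the listed candidates fits everything.

none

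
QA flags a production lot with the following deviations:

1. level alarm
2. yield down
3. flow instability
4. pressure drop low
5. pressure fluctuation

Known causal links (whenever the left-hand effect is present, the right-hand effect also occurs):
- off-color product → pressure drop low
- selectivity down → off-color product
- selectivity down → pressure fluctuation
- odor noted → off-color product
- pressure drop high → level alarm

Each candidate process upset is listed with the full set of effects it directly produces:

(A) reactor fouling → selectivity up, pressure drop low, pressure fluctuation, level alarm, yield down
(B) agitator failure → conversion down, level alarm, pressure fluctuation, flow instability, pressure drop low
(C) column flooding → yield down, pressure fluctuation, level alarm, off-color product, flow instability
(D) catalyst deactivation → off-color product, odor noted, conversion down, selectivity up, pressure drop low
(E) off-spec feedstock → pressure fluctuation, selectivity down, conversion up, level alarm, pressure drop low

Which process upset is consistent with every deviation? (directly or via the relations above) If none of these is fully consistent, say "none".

Per-candidate check:
(A) reactor fouling — does not account for flow instability
(B) agitator failure — does not account for yield down
(C) column flooding — accounts for every observation (pressure drop low through off-color product → pressure drop low)
(D) catalyst deactivation — level alarm ✗; yield down ✗; flow instability ✗; pressure drop low ✓; pressure fluctuation ✗
(E) off-spec feedstock — does not account for yield down, flow instability
(C) alone accounts for all the evidence.

C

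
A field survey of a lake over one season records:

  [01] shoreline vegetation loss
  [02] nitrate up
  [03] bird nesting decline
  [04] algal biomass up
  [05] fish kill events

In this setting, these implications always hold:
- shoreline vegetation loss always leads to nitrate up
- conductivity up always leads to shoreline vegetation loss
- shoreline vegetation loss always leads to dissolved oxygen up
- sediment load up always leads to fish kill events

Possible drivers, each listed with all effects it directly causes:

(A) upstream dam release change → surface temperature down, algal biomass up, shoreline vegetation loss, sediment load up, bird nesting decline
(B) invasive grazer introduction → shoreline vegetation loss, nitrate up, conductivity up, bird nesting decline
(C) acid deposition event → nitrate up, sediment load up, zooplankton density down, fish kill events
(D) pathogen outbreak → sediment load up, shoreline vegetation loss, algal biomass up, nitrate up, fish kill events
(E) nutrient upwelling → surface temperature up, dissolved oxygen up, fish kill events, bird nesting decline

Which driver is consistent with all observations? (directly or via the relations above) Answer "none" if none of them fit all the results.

A

Per-candidate check:
(A) upstream dam release change — shoreline vegetation loss match; nitrate up match (via shoreline vegetation loss → nitrate up); bird nesting decline match; algal biomass up match; fish kill events match (via sediment load up → fish kill events)
(B) invasive grazer introduction — shoreline vegetation loss match; nitrate up match; bird nesting decline match; algal biomass up miss; fish kill events miss
(C) acid deposition event — shoreline vegetation loss miss; nitrate up match; bird nesting decline miss; algal biomass up miss; fish kill events match
(D) pathogen outbreak — shoreline vegetation loss match; nitrate up match; bird nesting decline miss; algal biomass up match; fish kill events match
(E) nutrient upwelling — shoreline vegetation loss miss; nitrate up miss; bird nesting decline match; algal biomass up miss; fish kill events match
Only (A) is consistent with every observation.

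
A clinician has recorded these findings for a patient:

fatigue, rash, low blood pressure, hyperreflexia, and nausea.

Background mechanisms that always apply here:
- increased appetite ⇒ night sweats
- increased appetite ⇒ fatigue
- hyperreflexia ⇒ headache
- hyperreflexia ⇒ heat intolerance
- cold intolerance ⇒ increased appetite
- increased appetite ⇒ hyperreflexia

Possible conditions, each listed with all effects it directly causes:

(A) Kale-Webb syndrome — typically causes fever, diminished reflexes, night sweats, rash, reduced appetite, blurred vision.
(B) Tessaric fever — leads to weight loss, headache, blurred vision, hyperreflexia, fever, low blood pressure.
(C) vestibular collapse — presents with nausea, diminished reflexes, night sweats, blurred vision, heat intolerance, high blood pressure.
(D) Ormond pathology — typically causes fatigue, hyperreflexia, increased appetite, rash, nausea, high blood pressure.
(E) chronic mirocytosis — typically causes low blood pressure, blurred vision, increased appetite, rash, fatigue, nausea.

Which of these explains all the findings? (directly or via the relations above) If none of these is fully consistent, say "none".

E

Per-candidate check:
(A) Kale-Webb syndrome — fails on fatigue, low blood pressure, hyperreflexia, nausea (predicts diminished reflexes, not hyperreflexia)
(B) Tessaric fever — fatigue -; rash -; low blood pressure +; hyperreflexia +; nausea -
(C) vestibular collapse — fatigue -; rash -; low blood pressure -; hyperreflexia -; nausea +
(D) Ormond pathology — fails on low blood pressure (predicts high blood pressure, not low blood pressure)
(E) chronic mirocytosis — accounts for every observation (hyperreflexia via increased appetite → hyperreflexia)
(E) alone accounts for all the evidence.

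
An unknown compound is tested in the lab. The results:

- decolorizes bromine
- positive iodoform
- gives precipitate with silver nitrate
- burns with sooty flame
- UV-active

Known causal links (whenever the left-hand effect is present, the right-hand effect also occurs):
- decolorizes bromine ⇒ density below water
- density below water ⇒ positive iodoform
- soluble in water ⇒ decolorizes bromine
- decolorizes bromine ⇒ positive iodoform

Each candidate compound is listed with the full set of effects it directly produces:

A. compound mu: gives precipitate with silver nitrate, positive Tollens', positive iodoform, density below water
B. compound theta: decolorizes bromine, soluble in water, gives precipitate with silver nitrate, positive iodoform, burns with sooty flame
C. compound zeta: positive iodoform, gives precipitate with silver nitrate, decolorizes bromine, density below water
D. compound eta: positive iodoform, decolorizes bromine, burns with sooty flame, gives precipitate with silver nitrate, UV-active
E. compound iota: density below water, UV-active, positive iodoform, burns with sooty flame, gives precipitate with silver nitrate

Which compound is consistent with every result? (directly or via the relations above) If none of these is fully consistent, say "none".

For each candidate, compare predicted effects to what was observed:
(A) compound mu — does not account for decolorizes bromine, burns with sooty flame, UV-active
(B) compound theta — does not account for UV-active
(C) compound zeta — decolorizes bromine match; positive iodoform match; gives precipitate with silver nitrate match; burns with sooty flame miss; UV-active miss
(D) compound eta — decolorizes bromine match; positive iodoform match; gives precipitate with silver nitrate match; burns with sooty flame match; UV-active match
(E) compound iota — does not account for decolorizes bromine
Only (D) is consistent with every observation.

D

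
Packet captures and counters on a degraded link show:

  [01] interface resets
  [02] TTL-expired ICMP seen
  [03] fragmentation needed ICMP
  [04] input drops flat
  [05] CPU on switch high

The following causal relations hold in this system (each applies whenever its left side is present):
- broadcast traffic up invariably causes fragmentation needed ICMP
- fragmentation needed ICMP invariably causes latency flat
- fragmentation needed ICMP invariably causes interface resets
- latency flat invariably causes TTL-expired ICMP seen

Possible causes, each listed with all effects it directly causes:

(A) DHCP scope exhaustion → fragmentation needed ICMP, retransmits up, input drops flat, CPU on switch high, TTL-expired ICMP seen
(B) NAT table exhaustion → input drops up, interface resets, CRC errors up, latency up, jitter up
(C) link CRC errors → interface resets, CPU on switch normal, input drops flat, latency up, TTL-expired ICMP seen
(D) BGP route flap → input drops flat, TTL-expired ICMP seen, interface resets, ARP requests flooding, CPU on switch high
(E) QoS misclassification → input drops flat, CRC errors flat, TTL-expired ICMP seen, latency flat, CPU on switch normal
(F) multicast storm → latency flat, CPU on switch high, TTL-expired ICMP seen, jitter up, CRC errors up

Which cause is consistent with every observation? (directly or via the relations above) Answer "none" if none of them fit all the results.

Checking each candidate against the observations:
(A) DHCP scope exhaustion — accounts for every observation (interface resets by fragmentation needed ICMP → interface resets)
(B) NAT table exhaustion — interface resets ✓; TTL-expired ICMP seen ✗; fragmentation needed ICMP ✗; input drops flat ✗; CPU on switch high ✗
(C) link CRC errors — fails on fragmentation needed ICMP, CPU on switch high (predicts CPU on switch normal, not CPU on switch high)
(D) BGP route flap — interface resets ✓; TTL-expired ICMP seen ✓; fragmentation needed ICMP ✗; input drops flat ✓; CPU on switch high ✓
(E) QoS misclassification — interface resets ✗; TTL-expired ICMP seen ✓; fragmentation needed ICMP ✗; input drops flat ✓; CPU on switch high ✗
(F) multicast storm — interface resets ✗; TTL-expired ICMP seen ✓; fragmentation needed ICMP ✗; input drops flat ✗; CPU on switch high ✓
Only (A) is consistent with every observation.

A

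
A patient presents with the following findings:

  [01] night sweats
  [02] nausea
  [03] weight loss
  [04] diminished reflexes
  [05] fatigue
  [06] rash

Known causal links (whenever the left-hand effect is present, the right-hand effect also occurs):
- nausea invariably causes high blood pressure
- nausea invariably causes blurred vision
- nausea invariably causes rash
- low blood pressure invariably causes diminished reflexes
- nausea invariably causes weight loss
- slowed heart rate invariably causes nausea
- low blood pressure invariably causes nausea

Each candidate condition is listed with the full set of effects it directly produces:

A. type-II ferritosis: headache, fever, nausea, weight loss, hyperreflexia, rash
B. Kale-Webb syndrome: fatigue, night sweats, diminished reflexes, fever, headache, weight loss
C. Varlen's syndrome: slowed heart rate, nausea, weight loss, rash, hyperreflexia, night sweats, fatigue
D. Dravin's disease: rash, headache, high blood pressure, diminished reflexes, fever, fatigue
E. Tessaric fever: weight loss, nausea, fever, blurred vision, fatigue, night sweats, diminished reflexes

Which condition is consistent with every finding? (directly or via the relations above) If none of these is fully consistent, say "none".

Testing each hypothesis:
(A) type-II ferritosis — fails on night sweats, diminished reflexes, fatigue (predicts hyperreflexia, not diminished reflexes)
(B) Kale-Webb syndrome — night sweats ✓; nausea ✗; weight loss ✓; diminished reflexes ✓; fatigue ✓; rash ✗
(C) Varlen's syndrome — night sweats ✓; nausea ✓; weight loss ✓; diminished reflexes ✗; fatigue ✓; rash ✓
(D) Dravin's disease — does not account for night sweats, nausea, weight loss
(E) Tessaric fever — night sweats ✓; nausea ✓; weight loss ✓; diminished reflexes ✓; fatigue ✓; rash ✓ (via nausea → rash)
(E) alone accounts for all the evidence.

E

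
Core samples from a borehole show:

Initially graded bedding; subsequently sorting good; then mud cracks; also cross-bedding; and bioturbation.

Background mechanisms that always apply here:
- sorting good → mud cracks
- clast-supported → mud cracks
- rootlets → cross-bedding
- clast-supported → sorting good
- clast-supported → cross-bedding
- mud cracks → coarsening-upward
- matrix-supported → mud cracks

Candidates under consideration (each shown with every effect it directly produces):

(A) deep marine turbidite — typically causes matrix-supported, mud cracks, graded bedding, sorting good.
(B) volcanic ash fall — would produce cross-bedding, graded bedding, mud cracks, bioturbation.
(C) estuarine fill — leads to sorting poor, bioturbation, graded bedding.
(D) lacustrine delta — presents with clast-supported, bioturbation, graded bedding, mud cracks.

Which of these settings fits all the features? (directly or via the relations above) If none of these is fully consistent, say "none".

D

Testing each hypothesis:
(A) deep marine turbidite — does not account for cross-bedding, bioturbation
(B) volcanic ash fall — graded bedding match; sorting good miss; mud cracks match; cross-bedding match; bioturbation match
(C) estuarine fill — graded bedding match; sorting good miss; mud cracks miss; cross-bedding miss; bioturbation match
(D) lacustrine delta — graded bedding match; sorting good match (by clast-supported → sorting good); mud cracks match; cross-bedding match (by clast-supported → cross-bedding); bioturbation match
(D) is the only candidate with no mismatches.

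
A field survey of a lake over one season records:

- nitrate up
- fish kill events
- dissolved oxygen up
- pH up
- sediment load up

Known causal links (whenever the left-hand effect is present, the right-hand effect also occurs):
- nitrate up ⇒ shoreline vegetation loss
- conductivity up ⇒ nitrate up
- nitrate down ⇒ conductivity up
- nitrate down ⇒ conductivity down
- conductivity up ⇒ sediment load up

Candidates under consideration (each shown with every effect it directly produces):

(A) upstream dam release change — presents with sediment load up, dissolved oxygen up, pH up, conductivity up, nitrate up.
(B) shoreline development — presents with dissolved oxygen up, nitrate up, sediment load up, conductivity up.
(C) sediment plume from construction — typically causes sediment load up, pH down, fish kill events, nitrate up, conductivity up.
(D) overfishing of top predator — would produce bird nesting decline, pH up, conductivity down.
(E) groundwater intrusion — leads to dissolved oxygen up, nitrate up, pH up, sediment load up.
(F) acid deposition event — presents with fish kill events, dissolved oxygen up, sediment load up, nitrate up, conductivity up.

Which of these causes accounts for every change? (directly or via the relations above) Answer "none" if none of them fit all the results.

none

For each candidate, compare predicted effects to what was observed:
(A) upstream dam release change — nitrate up yes; fish kill events NO; dissolved oxygen up yes; pH up yes; sediment load up yes
(B) shoreline development — nitrate up yes; fish kill events NO; dissolved oxygen up yes; pH up NO; sediment load up yes
(C) sediment plume from construction — nitrate up yes; fish kill events yes; dissolved oxygen up NO; pH up NO; sediment load up yes
(D) overfishing of top predator — does not account for nitrate up, fish kill events, dissolved oxygen up, sediment load up
(E) groundwater intrusion — does not account for fish kill events
(F) acid deposition event — nitrate up yes; fish kill events yes; dissolved oxygen up yes; pH up NO; sediment load up yes
Every candidate fails on at least one observation.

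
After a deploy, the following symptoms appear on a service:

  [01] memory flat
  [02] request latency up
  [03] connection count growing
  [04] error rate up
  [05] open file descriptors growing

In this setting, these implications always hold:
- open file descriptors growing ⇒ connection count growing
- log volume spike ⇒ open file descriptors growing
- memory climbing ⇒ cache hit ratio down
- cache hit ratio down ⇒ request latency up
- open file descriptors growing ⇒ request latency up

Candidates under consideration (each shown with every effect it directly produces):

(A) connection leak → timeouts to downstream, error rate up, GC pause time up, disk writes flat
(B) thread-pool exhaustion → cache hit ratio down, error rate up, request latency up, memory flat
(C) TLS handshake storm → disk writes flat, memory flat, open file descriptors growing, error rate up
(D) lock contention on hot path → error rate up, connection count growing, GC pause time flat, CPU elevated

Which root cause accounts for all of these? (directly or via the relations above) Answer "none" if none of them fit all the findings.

Testing each hypothesis:
(A) connection leak — does not account for memory flat, request latency up, connection count growing, open file descriptors growing
(B) thread-pool exhaustion — memory flat ✓; request latency up ✓; connection count growing ✗; error rate up ✓; open file descriptors growing ✗
(C) TLS handshake storm — memory flat ✓; request latency up ✓ (through open file descriptors growing → request latency up); connection count growing ✓ (through open file descriptors growing → connection count growing); error rate up ✓; open file descriptors growing ✓
(D) lock contention on hot path — memory flat ✗; request latency up ✗; connection count growing ✓; error rate up ✓; open file descriptors growing ✗
Only (C) is consistent with every observation.

C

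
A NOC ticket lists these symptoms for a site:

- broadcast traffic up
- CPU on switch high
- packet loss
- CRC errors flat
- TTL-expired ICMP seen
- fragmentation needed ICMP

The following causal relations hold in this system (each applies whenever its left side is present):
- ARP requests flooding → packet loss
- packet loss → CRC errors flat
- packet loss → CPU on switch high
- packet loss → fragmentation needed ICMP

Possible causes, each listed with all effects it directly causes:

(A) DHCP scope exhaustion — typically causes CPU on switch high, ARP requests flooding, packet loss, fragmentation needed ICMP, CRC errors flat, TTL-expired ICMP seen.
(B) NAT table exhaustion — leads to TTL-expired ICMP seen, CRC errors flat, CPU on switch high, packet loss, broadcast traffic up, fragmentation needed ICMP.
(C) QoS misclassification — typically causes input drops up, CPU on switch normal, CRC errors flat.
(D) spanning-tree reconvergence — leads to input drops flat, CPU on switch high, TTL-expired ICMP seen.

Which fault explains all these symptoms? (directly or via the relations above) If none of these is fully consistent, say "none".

B

For each candidate, compare predicted effects to what was observed:
(A) DHCP scope exhaustion — broadcast traffic up miss; CPU on switch high match; packet loss match; CRC errors flat match; TTL-expired ICMP seen match; fragmentation needed ICMP match
(B) NAT table exhaustion — broadcast traffic up match; CPU on switch high match; packet loss match; CRC errors flat match; TTL-expired ICMP seen match; fragmentation needed ICMP match
(C) QoS misclassification — fails on broadcast traffic up, CPU on switch high, packet loss, TTL-expired ICMP seen, fragmentation needed ICMP (predicts CPU on switch normal, not CPU on switch high)
(D) spanning-tree reconvergence — broadcast traffic up miss; CPU on switch high match; packet loss miss; CRC errors flat miss; TTL-expired ICMP seen match; fragmentation needed ICMP miss
(B) is the only candidate with no mismatches.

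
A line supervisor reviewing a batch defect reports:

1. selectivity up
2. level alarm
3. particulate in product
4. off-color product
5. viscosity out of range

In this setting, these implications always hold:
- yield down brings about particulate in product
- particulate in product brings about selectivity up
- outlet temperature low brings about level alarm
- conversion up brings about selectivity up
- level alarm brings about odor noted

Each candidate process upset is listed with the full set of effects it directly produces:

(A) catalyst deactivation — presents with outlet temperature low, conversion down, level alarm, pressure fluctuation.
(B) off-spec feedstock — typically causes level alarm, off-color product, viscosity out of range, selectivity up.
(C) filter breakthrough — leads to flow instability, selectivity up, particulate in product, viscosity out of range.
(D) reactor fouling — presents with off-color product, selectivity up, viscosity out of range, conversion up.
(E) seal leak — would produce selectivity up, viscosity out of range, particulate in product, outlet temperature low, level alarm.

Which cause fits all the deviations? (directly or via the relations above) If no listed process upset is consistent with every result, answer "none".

none

Checking each candidate against the observations:
(A) catalyst deactivation — selectivity up ✗; level alarm ✓; particulate in product ✗; off-color product ✗; viscosity out of range ✗
(B) off-spec feedstock — does not account for particulate in product
(C) filter breakthrough — does not account for level alarm, off-color product
(D) reactor fouling — does not account for level alarm, particulate in product
(E) seal leak — selectivity up ✓; level alarm ✓; particulate in product ✓; off-color product ✗; viscosity out of range ✓
None of the listed candidates fits everything.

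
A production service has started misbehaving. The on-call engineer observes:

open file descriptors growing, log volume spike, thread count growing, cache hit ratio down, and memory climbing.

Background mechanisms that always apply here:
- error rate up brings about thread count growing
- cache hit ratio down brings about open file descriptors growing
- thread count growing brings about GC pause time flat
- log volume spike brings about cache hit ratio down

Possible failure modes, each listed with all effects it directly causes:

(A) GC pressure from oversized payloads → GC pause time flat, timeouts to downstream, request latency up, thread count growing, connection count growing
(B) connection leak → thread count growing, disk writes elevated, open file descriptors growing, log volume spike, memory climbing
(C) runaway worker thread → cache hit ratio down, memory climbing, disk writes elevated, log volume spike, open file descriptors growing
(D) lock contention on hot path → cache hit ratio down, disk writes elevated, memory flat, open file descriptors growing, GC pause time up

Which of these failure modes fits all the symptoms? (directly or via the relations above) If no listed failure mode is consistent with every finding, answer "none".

Per-candidate check:
(A) GC pressure from oversized payloads — open file descriptors growing miss; log volume spike miss; thread count growing match; cache hit ratio down miss; memory climbing miss
(B) connection leak — accounts for every observation (cache hit ratio down via log volume spike → cache hit ratio down)
(C) runaway worker thread — does not account for thread count growing
(D) lock contention on hot path — fails on log volume spike, thread count growing, memory climbing (predicts memory flat, not memory climbing)
Only (B) is consistent with every observation.

B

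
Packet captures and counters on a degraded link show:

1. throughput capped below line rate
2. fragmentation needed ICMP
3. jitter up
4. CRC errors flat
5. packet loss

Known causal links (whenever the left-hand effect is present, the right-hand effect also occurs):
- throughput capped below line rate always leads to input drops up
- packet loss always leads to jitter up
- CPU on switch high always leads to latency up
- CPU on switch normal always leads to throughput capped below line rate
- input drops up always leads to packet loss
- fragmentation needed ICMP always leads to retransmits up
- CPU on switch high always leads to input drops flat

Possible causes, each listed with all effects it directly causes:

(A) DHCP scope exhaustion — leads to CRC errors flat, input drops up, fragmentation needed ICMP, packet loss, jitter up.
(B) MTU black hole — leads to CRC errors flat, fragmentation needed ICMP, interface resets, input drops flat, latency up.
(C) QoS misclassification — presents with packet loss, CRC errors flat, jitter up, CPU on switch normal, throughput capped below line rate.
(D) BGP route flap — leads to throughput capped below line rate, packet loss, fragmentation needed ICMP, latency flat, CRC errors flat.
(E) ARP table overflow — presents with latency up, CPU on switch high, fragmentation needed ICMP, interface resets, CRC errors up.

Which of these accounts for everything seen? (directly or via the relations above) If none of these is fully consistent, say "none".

Checking each candidate against the observations:
(A) DHCP scope exhaustion — throughput capped below line rate ✗; fragmentation needed ICMP ✓; jitter up ✓; CRC errors flat ✓; packet loss ✓
(B) MTU black hole — throughput capped below line rate ✗; fragmentation needed ICMP ✓; jitter up ✗; CRC errors flat ✓; packet loss ✗
(C) QoS misclassification — does not account for fragmentation needed ICMP
(D) BGP route flap — accounts for every observation (jitter up by packet loss → jitter up)
(E) ARP table overflow — throughput capped below line rate ✗; fragmentation needed ICMP ✓; jitter up ✗; CRC errors flat ✗; packet loss ✗
(D) is the only candidate with no mismatches.

D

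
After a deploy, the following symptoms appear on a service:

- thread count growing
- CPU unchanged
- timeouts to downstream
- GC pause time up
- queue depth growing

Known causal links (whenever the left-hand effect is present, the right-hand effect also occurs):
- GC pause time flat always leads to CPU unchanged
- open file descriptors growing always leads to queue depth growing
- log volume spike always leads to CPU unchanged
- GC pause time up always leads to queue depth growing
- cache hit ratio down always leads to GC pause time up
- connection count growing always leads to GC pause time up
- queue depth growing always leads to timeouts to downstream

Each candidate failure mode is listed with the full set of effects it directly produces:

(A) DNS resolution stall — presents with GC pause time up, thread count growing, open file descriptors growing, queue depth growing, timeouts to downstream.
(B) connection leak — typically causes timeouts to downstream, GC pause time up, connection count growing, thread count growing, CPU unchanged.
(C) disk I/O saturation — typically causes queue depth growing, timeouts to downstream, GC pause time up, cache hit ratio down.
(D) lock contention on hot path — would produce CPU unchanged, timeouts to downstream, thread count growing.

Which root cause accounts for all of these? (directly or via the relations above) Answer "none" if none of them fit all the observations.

B

For each candidate, compare predicted effects to what was observed:
(A) DNS resolution stall — thread count growing ✓; CPU unchanged ✗; timeouts to downstream ✓; GC pause time up ✓; queue depth growing ✓
(B) connection leak — thread count growing ✓; CPU unchanged ✓; timeouts to downstream ✓; GC pause time up ✓; queue depth growing ✓ (via GC pause time up → queue depth growing)
(C) disk I/O saturation — thread count growing ✗; CPU unchanged ✗; timeouts to downstream ✓; GC pause time up ✓; queue depth growing ✓
(D) lock contention on hot path — thread count growing ✓; CPU unchanged ✓; timeouts to downstream ✓; GC pause time up ✗; queue depth growing ✗
(B) alone accounts for all the evidence.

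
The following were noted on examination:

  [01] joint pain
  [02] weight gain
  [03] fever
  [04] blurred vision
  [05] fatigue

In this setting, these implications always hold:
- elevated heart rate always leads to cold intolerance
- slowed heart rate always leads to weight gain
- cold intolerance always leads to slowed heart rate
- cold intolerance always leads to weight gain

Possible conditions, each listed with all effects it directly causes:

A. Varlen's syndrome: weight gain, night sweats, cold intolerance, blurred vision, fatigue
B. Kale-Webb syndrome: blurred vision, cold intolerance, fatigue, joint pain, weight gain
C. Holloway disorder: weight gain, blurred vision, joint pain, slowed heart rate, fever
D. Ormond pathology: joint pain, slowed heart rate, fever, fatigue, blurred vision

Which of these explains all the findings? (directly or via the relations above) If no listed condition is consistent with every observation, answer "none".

D

Testing each hypothesis:
(A) Varlen's syndrome — does not account for joint pain, fever
(B) Kale-Webb syndrome — does not account for fever
(C) Holloway disorder — does not account for fatigue
(D) Ormond pathology — joint pain match; weight gain match (via slowed heart rate → weight gain); fever match; blurred vision match; fatigue match
(D) is the only candidate with no mismatches.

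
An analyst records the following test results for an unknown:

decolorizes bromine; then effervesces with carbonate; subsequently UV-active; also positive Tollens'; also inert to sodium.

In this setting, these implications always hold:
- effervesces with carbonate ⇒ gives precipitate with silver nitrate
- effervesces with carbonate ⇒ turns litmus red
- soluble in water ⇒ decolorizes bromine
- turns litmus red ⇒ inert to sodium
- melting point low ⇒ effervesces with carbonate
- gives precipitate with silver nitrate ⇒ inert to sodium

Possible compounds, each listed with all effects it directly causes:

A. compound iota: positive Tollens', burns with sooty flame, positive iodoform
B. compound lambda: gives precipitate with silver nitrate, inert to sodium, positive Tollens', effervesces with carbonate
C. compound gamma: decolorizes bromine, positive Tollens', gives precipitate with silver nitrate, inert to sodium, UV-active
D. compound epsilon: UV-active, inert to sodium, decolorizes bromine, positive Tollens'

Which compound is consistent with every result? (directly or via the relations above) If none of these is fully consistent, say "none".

none

Testing each hypothesis:
(A) compound iota — decolorizes bromine miss; effervesces with carbonate miss; UV-active miss; positive Tollens' match; inert to sodium miss
(B) compound lambda — does not account for decolorizes bromine, UV-active
(C) compound gamma — decolorizes bromine match; effervesces with carbonate miss; UV-active match; positive Tollens' match; inert to sodium match
(D) compound epsilon — does not account for effervesces with carbonate
Every candidate fails on at least one observation.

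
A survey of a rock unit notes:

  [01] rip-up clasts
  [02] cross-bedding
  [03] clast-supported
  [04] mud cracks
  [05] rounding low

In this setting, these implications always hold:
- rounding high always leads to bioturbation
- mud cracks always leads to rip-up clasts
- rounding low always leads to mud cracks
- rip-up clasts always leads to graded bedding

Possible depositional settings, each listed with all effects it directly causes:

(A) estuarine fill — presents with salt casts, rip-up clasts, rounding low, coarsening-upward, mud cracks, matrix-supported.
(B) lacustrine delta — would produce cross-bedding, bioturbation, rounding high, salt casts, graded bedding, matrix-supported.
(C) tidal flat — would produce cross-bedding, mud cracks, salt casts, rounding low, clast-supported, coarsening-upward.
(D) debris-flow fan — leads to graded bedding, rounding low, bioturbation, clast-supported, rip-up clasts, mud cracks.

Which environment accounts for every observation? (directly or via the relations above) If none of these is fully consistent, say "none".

C

Checking each candidate against the observations:
(A) estuarine fill — rip-up clasts yes; cross-bedding NO; clast-supported NO; mud cracks yes; rounding low yes
(B) lacustrine delta — fails on rip-up clasts, clast-supported, mud cracks, rounding low (predicts matrix-supported, not clast-supported; predicts rounding high, not rounding low)
(C) tidal flat — rip-up clasts yes (through mud cracks → rip-up clasts); cross-bedding yes; clast-supported yes; mud cracks yes; rounding low yes
(D) debris-flow fan — rip-up clasts yes; cross-bedding NO; clast-supported yes; mud cracks yes; rounding low yes
(C) is the only candidate with no mismatches.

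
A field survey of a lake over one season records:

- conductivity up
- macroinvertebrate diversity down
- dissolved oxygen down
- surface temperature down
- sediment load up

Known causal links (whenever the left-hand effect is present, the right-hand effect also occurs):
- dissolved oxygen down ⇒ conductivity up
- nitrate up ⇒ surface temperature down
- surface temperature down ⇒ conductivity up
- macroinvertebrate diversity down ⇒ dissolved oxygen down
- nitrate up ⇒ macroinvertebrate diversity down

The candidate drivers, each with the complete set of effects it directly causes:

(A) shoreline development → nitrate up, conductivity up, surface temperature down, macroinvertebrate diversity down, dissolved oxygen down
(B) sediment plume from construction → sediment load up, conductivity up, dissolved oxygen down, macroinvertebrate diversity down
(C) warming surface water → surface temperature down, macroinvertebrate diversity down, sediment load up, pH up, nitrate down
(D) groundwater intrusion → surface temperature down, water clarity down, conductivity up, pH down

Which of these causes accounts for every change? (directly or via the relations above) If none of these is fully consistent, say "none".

C

Testing each hypothesis:
(A) shoreline development — conductivity up match; macroinvertebrate diversity down match; dissolved oxygen down match; surface temperature down match; sediment load up miss
(B) sediment plume from construction — conductivity up match; macroinvertebrate diversity down match; dissolved oxygen down match; surface temperature down miss; sediment load up match
(C) warming surface water — accounts for every observation (conductivity up by surface temperature down → conductivity up)
(D) groundwater intrusion — does not account for macroinvertebrate diversity down, dissolved oxygen down, sediment load up
(C) is the only candidate with no mismatches.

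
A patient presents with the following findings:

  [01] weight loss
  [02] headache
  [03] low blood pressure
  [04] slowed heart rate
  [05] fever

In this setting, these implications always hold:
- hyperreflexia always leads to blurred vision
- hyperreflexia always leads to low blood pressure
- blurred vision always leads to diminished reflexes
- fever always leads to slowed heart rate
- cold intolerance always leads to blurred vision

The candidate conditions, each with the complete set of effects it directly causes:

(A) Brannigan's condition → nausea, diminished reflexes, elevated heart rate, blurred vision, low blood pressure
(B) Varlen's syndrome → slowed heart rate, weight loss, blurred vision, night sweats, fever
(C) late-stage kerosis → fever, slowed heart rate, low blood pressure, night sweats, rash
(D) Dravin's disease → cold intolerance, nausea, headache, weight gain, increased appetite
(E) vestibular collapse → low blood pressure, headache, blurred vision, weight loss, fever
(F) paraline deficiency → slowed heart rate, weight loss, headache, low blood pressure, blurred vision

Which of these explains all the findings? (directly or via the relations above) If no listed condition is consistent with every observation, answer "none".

Per-candidate check:
(A) Brannigan's condition — weight loss ✗; headache ✗; low blood pressure ✓; slowed heart rate ✗; fever ✗
(B) Varlen's syndrome — does not account for headache, low blood pressure
(C) late-stage kerosis — does not account for weight loss, headache
(D) Dravin's disease — fails on weight loss, low blood pressure, slowed heart rate, fever (predicts weight gain, not weight loss)
(E) vestibular collapse — weight loss ✓; headache ✓; low blood pressure ✓; slowed heart rate ✓ (via fever → slowed heart rate); fever ✓
(F) paraline deficiency — weight loss ✓; headache ✓; low blood pressure ✓; slowed heart rate ✓; fever ✗
Only (E) is consistent with every observation.

E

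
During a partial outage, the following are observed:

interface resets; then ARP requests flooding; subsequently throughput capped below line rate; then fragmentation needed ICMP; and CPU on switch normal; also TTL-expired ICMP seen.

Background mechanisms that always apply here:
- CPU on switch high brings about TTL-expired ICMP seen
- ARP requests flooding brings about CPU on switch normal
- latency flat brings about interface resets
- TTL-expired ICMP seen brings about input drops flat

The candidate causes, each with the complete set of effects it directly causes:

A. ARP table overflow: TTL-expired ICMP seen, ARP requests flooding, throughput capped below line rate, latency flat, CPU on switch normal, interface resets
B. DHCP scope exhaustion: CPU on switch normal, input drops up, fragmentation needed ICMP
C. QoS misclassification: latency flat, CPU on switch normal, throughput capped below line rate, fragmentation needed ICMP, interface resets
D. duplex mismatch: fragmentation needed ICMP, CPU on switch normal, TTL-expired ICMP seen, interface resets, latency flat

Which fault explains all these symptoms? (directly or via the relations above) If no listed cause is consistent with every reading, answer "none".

none

Checking each candidate against the observations:
(A) ARP table overflow — interface resets ✓; ARP requests flooding ✓; throughput capped below line rate ✓; fragmentation needed ICMP ✗; CPU on switch normal ✓; TTL-expired ICMP seen ✓
(B) DHCP scope exhaustion — interface resets ✗; ARP requests flooding ✗; throughput capped below line rate ✗; fragmentation needed ICMP ✓; CPU on switch normal ✓; TTL-expired ICMP seen ✗
(C) QoS misclassification — does not account for ARP requests flooding, TTL-expired ICMP seen
(D) duplex mismatch — interface resets ✓; ARP requests flooding ✗; throughput capped below line rate ✗; fragmentation needed ICMP ✓; CPU on switch normal ✓; TTL-expired ICMP seen ✓
No candidate is consistent with all observations.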